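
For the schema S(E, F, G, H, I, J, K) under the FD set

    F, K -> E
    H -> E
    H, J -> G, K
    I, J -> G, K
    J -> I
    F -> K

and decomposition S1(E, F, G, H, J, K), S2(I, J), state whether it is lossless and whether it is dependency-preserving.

lossless and dependency-preserving

Lossless test: (J)⁺ = {G, I, J, K}, which contains all of one fragment — lossless.
Dependency preservation: I, J → G, K is not contained in any single fragment, but the restricted closure of its left-hand side across the fragments still reaches the right-hand side; the remaining FDs each lie inside some fragment. All dependencies are preserved.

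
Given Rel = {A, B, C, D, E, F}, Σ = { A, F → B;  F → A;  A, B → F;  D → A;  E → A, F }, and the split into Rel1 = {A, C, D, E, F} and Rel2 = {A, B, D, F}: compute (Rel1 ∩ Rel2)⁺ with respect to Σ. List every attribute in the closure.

Rel1 ∩ Rel2 = {A, D, F}.
A, F → B applies, adding B
Closure: {A, B, D, F}.

A, B, D, F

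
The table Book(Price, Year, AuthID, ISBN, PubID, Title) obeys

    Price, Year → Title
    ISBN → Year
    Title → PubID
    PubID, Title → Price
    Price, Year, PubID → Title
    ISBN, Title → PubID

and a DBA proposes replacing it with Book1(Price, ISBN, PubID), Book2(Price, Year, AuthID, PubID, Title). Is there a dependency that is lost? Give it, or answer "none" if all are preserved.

ISBN → Year

Check ISBN → Year: no single fragment contains all of {Year, ISBN}, and the restricted closure of {ISBN} across the fragments never reaches {Year}.
Price, Year → Title is preserved.
Title → PubID is preserved.
PubID, Title → Price is preserved.
Price, Year, PubID → Title is preserved.
ISBN, Title → PubID is preserved.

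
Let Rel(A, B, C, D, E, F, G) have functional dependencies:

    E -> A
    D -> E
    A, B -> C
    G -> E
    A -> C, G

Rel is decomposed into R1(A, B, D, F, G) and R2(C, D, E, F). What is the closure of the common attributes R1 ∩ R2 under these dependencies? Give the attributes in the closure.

R1 ∩ R2 = {D, F}.
D → E applies, adding E
E → A applies, adding A
A → C, G applies, adding C, G
Closure: {A, C, D, E, F, G}.

A, C, D, E, F, G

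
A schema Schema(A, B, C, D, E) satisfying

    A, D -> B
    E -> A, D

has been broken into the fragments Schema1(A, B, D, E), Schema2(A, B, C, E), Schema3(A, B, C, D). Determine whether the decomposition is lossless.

Chase test. Columns are A, B, C, D, E; row i has aⱼ where attribute j ∈ Schemai, else bᵢⱼ.
Initial tableau (one row per fragment):
  row 1: a1 a2 b13 a4 a5
  row 2: a1 a2 a3 b24 a5
  row 3: a1 a2 a3 a4 b35
Rows 1 and 2 agree on E; apply E→A, D and equate their A, D entries.
Row 2 is now all distinguished symbols — the join is lossless.

Yes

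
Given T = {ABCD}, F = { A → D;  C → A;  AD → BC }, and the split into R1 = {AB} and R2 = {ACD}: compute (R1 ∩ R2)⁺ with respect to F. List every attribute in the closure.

R1 ∩ R2 = {A}.
A → D applies, adding D
AD → BC applies, adding BC
Closure: {ABCD}.

ABCD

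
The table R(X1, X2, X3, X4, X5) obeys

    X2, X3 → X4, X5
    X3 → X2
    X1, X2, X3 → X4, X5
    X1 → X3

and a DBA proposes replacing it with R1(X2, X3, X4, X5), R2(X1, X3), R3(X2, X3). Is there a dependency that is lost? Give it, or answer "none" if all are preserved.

X2, X3 → X4, X5 lies within R1.
X3 → X2 lies within R1.
X1, X2, X3 → X4, X5: restricted closure across fragments reaches X4, X5.
X1 → X3 lies within R2.
Every dependency is enforceable on the fragments, so the decomposition is dependency-preserving.

none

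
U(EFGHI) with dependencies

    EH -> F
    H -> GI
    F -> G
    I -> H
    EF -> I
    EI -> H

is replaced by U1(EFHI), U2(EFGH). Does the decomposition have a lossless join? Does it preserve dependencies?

Lossless test: (EFH)⁺ = {EFGHI}, which contains all of one fragment — lossless.
Dependency preservation: H → GI is not contained in any single fragment, but the restricted closure of its left-hand side across the fragments still reaches the right-hand side; the remaining FDs each lie inside some fragment. All dependencies are preserved.

lossless and dependency-preserving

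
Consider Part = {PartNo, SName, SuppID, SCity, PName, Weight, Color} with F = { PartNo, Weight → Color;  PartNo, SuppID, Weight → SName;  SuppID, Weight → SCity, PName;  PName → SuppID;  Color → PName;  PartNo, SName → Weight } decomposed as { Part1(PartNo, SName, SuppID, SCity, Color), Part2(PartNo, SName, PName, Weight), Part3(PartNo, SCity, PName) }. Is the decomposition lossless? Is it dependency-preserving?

Lossless test (chase): Rows 2 and 3 agree on PName; apply PName→SuppID and equate their SuppID entries. Rows 1 and 2 agree on PartNo, SName; apply PartNo, SName→Weight and equate their Weight entries. Rows 1 and 2 agree on PartNo, Weight; apply PartNo, Weight→Color and equate their Color entries. Rows 1 and 2 agree on Color; apply Color→PName and equate their PName entries. Rows 1 and 2 agree on PName; apply PName→SuppID and equate their SuppID entries. Rows 1 and 2 agree on SuppID, Weight; apply SuppID, Weight→SCity, PName and equate their SCity, PName entries. Row 1 is now all distinguished symbols — the join is lossless.
Dependency preservation: the restricted closure of {SuppID, Weight} across the fragments never reaches {SCity, PName}, so SuppID, Weight → SCity, PName cannot be enforced without a join — not preserved.

lossless but not dependency-preserving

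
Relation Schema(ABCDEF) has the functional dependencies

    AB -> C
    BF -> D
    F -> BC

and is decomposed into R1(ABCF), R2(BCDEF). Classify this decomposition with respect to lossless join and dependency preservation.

lossy but dependency-preserving

Lossless test: (BCF)⁺ = {BCDF}, which is a superkey of neither fragment — lossy.
Dependency preservation: every FD's attributes lie within a single fragment, so each can be enforced locally — preserved.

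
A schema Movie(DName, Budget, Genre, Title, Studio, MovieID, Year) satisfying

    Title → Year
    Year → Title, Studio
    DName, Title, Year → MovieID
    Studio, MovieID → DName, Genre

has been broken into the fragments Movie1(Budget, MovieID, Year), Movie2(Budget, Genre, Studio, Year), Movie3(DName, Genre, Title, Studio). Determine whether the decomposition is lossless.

No

Chase test. Columns are DName, Budget, Genre, Title, Studio, MovieID, Year; row i has aⱼ where attribute j ∈ Moviei, else bᵢⱼ.
Initial tableau (one row per fragment):
  row 1: b11 a2 b13 b14 b15 a6 a7
  row 2: b21 a2 a3 b24 a5 b26 a7
  row 3: a1 b32 a3 a4 a5 b36 b37
Rows 1 and 2 agree on Year; apply Year→Title, Studio and equate their Title, Studio entries.
No row becomes fully distinguished — the join is lossy.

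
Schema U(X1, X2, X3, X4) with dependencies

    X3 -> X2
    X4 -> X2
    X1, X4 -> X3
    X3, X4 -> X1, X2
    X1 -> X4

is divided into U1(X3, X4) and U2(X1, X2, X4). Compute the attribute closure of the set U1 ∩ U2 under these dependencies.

X2, X4

U1 ∩ U2 = {X4}.
X4 → X2 applies, adding X2
Closure: {X2, X4}.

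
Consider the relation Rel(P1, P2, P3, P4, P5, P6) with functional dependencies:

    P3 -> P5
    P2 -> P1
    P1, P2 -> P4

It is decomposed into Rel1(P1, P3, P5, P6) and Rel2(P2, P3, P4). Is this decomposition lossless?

No

Common attributes: Rel1 ∩ Rel2 = {P3}.
Closure of {P3}: P3 → P5 applies, adding P5. So (P3)⁺ = {P3, P5}.
The closure contains neither all of Rel1 = {P1, P3, P5, P6} nor all of Rel2 = {P2, P3, P4}, so the common attributes are not a superkey of either fragment. The join is lossy.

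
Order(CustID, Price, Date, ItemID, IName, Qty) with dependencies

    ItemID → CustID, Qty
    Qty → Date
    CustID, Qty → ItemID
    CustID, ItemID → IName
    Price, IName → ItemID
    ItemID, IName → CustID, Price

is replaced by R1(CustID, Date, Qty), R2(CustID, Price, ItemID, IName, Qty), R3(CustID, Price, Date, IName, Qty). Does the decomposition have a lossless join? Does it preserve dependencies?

lossless and dependency-preserving

Lossless test (chase): Rows 1 and 2 agree on Qty; apply Qty→Date and equate their Date entries. Rows 1 and 2 agree on CustID, Qty; apply CustID, Qty→ItemID and equate their ItemID entries. Rows 1 and 3 agree on CustID, Qty; apply CustID, Qty→ItemID and equate their ItemID entries. Rows 1 and 2 agree on CustID, ItemID; apply CustID, ItemID→IName and equate their IName entries. Rows 1 and 2 agree on ItemID, IName; apply ItemID, IName→CustID, Price and equate their CustID, Price entries. Row 1 is now all distinguished symbols — the join is lossless.
Dependency preservation: every FD's attributes lie within a single fragment, so each can be enforced locally — preserved.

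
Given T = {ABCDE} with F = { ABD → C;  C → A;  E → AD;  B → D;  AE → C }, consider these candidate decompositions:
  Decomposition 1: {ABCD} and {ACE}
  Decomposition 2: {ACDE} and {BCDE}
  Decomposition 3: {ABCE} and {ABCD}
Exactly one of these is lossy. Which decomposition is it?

Decomposition 1

Decomposition 1: common = {AC}, closure = {AC} → lossy.
Decomposition 2: common = {CDE}, closure = {ACDE} → lossless.
Decomposition 3: common = {ABC}, closure = {ABCD} → lossless.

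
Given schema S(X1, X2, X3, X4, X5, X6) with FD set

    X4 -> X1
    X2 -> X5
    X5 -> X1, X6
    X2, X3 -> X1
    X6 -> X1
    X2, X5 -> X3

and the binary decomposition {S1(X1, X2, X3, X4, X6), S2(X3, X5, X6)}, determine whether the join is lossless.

No

Common attributes: S1 ∩ S2 = {X3, X6}.
Closure of {X3, X6}: X6 → X1 applies, adding X1. So (X3, X6)⁺ = {X1, X3, X6}.
The closure contains neither all of S1 = {X1, X2, X3, X4, X6} nor all of S2 = {X3, X5, X6}, so the common attributes are not a superkey of either fragment. The join is lossy.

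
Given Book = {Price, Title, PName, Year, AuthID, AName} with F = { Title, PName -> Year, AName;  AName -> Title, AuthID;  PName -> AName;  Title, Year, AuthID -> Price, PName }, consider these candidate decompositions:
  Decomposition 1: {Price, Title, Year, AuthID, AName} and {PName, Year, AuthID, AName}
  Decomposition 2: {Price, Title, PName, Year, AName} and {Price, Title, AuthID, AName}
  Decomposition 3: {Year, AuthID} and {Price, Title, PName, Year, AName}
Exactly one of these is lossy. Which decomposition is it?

Decomposition 3

Decomposition 1: common = {Year, AuthID, AName}, closure = {Price, Title, PName, Year, AuthID, AName} → lossless.
Decomposition 2: common = {Price, Title, AName}, closure = {Price, Title, AuthID, AName} → lossless.
Decomposition 3: common = {Year}, closure = {Year} → lossy.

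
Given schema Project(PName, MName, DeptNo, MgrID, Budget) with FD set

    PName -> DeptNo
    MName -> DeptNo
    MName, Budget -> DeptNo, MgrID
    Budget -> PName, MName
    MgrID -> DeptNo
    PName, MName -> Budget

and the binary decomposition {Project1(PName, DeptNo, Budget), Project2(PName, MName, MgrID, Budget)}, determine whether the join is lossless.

Common attributes: Project1 ∩ Project2 = {PName, Budget}.
Closure of {PName, Budget}: PName → DeptNo applies, adding DeptNo; Budget → PName, MName applies, adding MName; MName, Budget → DeptNo, MgrID applies, adding MgrID. So (PName, Budget)⁺ = {PName, MName, DeptNo, MgrID, Budget}.
This closure contains every attribute of Project1, so Project1 ∩ Project2 → Project1. The join is lossless.

Yes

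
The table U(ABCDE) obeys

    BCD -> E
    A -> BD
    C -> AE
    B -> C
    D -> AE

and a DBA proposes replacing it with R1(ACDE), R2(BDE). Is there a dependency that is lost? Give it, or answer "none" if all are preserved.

none

BCD → E: restricted closure across fragments reaches E.
A → BD: restricted closure across fragments reaches BD.
C → AE lies within R1.
B → C: restricted closure across fragments reaches C.
D → AE lies within R1.
Every dependency is enforceable on the fragments, so the decomposition is dependency-preserving.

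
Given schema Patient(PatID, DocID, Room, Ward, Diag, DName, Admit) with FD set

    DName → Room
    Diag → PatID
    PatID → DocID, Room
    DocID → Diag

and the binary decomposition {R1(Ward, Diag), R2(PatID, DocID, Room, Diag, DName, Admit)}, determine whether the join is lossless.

Common attributes: R1 ∩ R2 = {Diag}.
Closure of {Diag}: Diag → PatID applies, adding PatID; PatID → DocID, Room applies, adding DocID, Room. So (Diag)⁺ = {PatID, DocID, Room, Diag}.
The closure contains neither all of R1 = {Ward, Diag} nor all of R2 = {PatID, DocID, Room, Diag, DName, Admit}, so the common attributes are not a superkey of either fragment. The join is lossy.

No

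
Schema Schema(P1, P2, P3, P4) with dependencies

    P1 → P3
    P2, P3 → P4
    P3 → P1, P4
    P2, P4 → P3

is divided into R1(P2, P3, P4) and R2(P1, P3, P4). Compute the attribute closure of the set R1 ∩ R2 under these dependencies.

P1, P3, P4

R1 ∩ R2 = {P3, P4}.
P3 → P1, P4 applies, adding P1
Closure: {P1, P3, P4}.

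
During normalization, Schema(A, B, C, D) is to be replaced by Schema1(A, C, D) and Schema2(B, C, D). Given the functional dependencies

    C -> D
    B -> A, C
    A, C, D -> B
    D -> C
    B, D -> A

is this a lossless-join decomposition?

Common attributes: Schema1 ∩ Schema2 = {C, D}.
No dependency enlarges {C, D}, so (C, D)⁺ = {C, D}.
The closure contains neither all of Schema1 = {A, C, D} nor all of Schema2 = {B, C, D}, so the common attributes are not a superkey of either fragment. The join is lossy.

No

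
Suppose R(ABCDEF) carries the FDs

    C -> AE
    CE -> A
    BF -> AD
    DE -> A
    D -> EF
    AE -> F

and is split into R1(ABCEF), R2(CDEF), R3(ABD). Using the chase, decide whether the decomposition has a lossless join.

Chase test. Columns are ABCDEF; row i has aⱼ where attribute j ∈ Ri, else bᵢⱼ.
Initial tableau (one row per fragment):
  row 1: a1 a2 a3 b14 a5 a6
  row 2: b21 b22 a3 a4 a5 a6
  row 3: a1 a2 b33 a4 b35 b36
Rows 1 and 2 agree on C; apply C→AE and equate their AE entries.
Rows 2 and 3 agree on D; apply D→EF and equate their EF entries.
Rows 1 and 3 agree on BF; apply BF→AD and equate their AD entries.
Row 1 is now all distinguished symbols — the join is lossless.

Yes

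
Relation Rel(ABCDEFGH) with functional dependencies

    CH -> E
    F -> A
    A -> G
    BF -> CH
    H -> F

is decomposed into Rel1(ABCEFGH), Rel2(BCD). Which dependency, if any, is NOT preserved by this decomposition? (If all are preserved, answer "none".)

CH → E lies within Rel1.
F → A lies within Rel1.
A → G lies within Rel1.
BF → CH lies within Rel1.
H → F lies within Rel1.
Every dependency is enforceable on the fragments, so the decomposition is dependency-preserving.

none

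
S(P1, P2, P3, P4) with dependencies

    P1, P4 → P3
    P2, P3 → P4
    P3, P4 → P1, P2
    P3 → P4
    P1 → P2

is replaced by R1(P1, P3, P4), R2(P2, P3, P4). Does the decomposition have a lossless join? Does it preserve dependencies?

Lossless test: (P3, P4)⁺ = {P1, P2, P3, P4}, which contains all of one fragment — lossless.
Dependency preservation: the restricted closure of {P1} across the fragments never reaches {P2}, so P1 → P2 cannot be enforced without a join — not preserved.

lossless but not dependency-preserving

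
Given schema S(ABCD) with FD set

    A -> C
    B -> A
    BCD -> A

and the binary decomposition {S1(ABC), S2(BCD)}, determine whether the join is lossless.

Yes

Common attributes: S1 ∩ S2 = {BC}.
Closure of {BC}: B → A applies, adding A. So (BC)⁺ = {ABC}.
This closure contains every attribute of S1, so S1 ∩ S2 → S1. The join is lossless.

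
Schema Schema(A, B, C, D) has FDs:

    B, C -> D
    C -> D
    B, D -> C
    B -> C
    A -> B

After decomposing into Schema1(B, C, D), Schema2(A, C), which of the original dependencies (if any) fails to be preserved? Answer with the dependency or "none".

Check A → B: no single fragment contains all of {A, B}, and the restricted closure of {A} across the fragments never reaches {B}.
B, C → D is preserved.
C → D is preserved.
B, D → C is preserved.
B → C is preserved.

A -> B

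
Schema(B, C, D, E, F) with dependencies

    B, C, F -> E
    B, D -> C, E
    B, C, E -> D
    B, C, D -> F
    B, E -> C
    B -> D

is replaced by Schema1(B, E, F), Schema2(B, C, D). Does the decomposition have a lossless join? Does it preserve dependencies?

Lossless test: (B)⁺ = {B, C, D, E, F}, which contains all of one fragment — lossless.
Dependency preservation: B, C, F → E; B, D → C, E; B, C, E → D; B, C, D → F; B, E → C are not contained in any single fragment, but the restricted closure of each left-hand side across the fragments still reaches the right-hand side; the remaining FDs each lie inside some fragment. All dependencies are preserved.

lossless and dependency-preserving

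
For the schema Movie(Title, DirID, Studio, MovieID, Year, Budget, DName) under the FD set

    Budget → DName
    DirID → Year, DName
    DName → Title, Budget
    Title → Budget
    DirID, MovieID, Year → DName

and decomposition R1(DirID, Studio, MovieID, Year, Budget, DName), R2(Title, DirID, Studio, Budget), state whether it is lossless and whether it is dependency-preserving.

lossless and dependency-preserving

Lossless test: (DirID, Studio, Budget)⁺ = {Title, DirID, Studio, Year, Budget, DName}, which contains all of one fragment — lossless.
Dependency preservation: DName → Title, Budget is not contained in any single fragment, but the restricted closure of its left-hand side across the fragments still reaches the right-hand side; the remaining FDs each lie inside some fragment. All dependencies are preserved.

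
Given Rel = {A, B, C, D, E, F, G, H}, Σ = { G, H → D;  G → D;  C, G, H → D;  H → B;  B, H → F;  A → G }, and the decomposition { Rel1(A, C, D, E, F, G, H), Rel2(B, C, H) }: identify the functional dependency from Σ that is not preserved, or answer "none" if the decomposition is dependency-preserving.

G, H → D lies within Rel1.
G → D lies within Rel1.
C, G, H → D lies within Rel1.
H → B lies within Rel2.
B, H → F: restricted closure across fragments reaches F.
A → G lies within Rel1.
Every dependency is enforceable on the fragments, so the decomposition is dependency-preserving.

none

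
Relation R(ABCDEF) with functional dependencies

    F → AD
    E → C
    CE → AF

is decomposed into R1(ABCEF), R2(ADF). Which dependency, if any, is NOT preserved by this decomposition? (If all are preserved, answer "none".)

none

F → AD lies within R2.
E → C lies within R1.
CE → AF lies within R1.
Every dependency is enforceable on the fragments, so the decomposition is dependency-preserving.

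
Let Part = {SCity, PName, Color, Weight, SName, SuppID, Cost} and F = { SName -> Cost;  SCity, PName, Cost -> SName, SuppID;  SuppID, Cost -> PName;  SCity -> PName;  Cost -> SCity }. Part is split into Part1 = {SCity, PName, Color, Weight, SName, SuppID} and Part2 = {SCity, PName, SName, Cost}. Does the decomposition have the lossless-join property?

Common attributes: Part1 ∩ Part2 = {SCity, PName, SName}.
Closure of {SCity, PName, SName}: SName → Cost applies, adding Cost; SCity, PName, Cost → SName, SuppID applies, adding SuppID. So (SCity, PName, SName)⁺ = {SCity, PName, SName, SuppID, Cost}.
This closure contains every attribute of Part2, so Part1 ∩ Part2 → Part2. The join is lossless.

Yes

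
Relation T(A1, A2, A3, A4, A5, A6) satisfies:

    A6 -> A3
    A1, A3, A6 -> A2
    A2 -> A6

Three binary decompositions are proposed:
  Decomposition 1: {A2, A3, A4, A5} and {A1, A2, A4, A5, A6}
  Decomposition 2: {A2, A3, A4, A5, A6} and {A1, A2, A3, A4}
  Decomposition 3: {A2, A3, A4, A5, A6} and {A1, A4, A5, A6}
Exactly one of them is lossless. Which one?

Decomposition 1

Decomposition 1: common = {A2, A4, A5}, closure = {A2, A3, A4, A5, A6} → lossless.
Decomposition 2: common = {A2, A3, A4}, closure = {A2, A3, A4, A6} → lossy.
Decomposition 3: common = {A4, A5, A6}, closure = {A3, A4, A5, A6} → lossy.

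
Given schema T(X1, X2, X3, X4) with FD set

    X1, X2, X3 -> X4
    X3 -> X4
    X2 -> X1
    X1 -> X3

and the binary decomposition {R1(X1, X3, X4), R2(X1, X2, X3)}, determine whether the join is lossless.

Yes

Common attributes: R1 ∩ R2 = {X1, X3}.
Closure of {X1, X3}: X3 → X4 applies, adding X4. So (X1, X3)⁺ = {X1, X3, X4}.
This closure contains every attribute of R1, so R1 ∩ R2 → R1. The join is lossless.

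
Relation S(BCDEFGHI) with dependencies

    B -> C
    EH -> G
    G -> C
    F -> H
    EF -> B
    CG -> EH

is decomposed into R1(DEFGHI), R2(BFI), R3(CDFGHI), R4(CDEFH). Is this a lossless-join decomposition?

Chase test. Columns are BCDEFGHI; row i has aⱼ where attribute j ∈ Ri, else bᵢⱼ.
Initial tableau (one row per fragment):
  row 1: b11 b12 a3 a4 a5 a6 a7 a8
  row 2: a1 b22 b23 b24 a5 b26 b27 a8
  row 3: b31 a2 a3 b34 a5 a6 a7 a8
  row 4: b41 a2 a3 a4 a5 b46 a7 b48
Rows 1 and 4 agree on EH; apply EH→G and equate their G entries.
Rows 1 and 3 agree on G; apply G→C and equate their C entries.
Rows 1 and 2 agree on F; apply F→H and equate their H entries.
Rows 1 and 4 agree on EF; apply EF→B and equate their B entries.
Rows 1 and 3 agree on CG; apply CG→EH and equate their EH entries.
Rows 1 and 3 agree on EF; apply EF→B and equate their B entries.
No row becomes fully distinguished — the join is lossy.

No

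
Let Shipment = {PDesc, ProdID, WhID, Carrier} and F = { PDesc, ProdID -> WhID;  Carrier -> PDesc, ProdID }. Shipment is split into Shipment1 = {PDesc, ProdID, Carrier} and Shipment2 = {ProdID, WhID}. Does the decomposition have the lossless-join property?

No

Common attributes: Shipment1 ∩ Shipment2 = {ProdID}.
No dependency enlarges {ProdID}, so (ProdID)⁺ = {ProdID}.
The closure contains neither all of Shipment1 = {PDesc, ProdID, Carrier} nor all of Shipment2 = {ProdID, WhID}, so the common attributes are not a superkey of either fragment. The join is lossy.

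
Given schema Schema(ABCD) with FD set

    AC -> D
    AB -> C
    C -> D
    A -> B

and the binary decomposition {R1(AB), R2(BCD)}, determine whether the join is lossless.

Common attributes: R1 ∩ R2 = {B}.
No dependency enlarges {B}, so (B)⁺ = {B}.
The closure contains neither all of R1 = {AB} nor all of R2 = {BCD}, so the common attributes are not a superkey of either fragment. The join is lossy.

No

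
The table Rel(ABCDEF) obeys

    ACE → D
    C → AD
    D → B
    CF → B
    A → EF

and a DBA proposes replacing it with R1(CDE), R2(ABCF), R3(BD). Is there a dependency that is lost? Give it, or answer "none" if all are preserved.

A → EF

Check A → EF: no single fragment contains all of {AEF}, and the restricted closure of {A} across the fragments never reaches {EF}.
ACE → D is preserved.
C → AD is preserved.
D → B is preserved.
CF → B is preserved.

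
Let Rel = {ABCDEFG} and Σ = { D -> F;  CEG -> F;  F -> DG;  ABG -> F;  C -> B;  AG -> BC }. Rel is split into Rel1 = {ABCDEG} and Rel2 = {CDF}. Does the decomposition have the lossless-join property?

Common attributes: Rel1 ∩ Rel2 = {CD}.
Closure of {CD}: D → F applies, adding F; F → DG applies, adding G; C → B applies, adding B. So (CD)⁺ = {BCDFG}.
This closure contains every attribute of Rel2, so Rel1 ∩ Rel2 → Rel2. The join is lossless.

Yes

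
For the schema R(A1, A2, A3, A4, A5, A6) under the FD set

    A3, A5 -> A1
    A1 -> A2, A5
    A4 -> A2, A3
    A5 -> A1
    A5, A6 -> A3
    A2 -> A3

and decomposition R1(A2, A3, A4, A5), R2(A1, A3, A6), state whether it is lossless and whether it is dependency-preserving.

lossy and not dependency-preserving

Lossless test: (A3)⁺ = {A3}, which is a superkey of neither fragment — lossy.
Dependency preservation: the restricted closure of {A3, A5} across the fragments never reaches {A1}, so A3, A5 → A1 cannot be enforced without a join — not preserved.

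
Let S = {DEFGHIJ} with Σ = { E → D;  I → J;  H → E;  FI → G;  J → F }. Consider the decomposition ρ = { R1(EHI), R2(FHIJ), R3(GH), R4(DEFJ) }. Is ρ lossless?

Chase test. Columns are DEFGHIJ; row i has aⱼ where attribute j ∈ Ri, else bᵢⱼ.
Initial tableau (one row per fragment):
  row 1: b11 a2 b13 b14 a5 a6 b17
  row 2: b21 b22 a3 b24 a5 a6 a7
  row 3: b31 b32 b33 a4 a5 b36 b37
  row 4: a1 a2 a3 b44 b45 b46 a7
Rows 1 and 4 agree on E; apply E→D and equate their D entries.
Rows 1 and 2 agree on I; apply I→J and equate their J entries.
Rows 1 and 2 agree on H; apply H→E and equate their E entries.
Rows 1 and 3 agree on H; apply H→E and equate their E entries.
Rows 1 and 2 agree on J; apply J→F and equate their F entries.
Rows 1 and 2 agree on E; apply E→D and equate their D entries.
Rows 1 and 3 agree on E; apply E→D and equate their D entries.
Rows 1 and 2 agree on FI; apply FI→G and equate their G entries.
No row becomes fully distinguished — the join is lossy.

No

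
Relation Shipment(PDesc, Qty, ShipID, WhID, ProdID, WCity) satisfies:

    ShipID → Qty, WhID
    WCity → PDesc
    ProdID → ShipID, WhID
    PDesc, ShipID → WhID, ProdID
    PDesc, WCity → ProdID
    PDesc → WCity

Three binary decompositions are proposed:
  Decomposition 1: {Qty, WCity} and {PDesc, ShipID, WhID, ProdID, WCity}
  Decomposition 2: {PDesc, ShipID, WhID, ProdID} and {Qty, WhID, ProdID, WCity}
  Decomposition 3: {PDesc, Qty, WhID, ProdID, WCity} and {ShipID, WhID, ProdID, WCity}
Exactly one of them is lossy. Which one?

Decomposition 1: common = {WCity}, closure = {PDesc, Qty, ShipID, WhID, ProdID, WCity} → lossless.
Decomposition 2: common = {WhID, ProdID}, closure = {Qty, ShipID, WhID, ProdID} → lossy.
Decomposition 3: common = {WhID, ProdID, WCity}, closure = {PDesc, Qty, ShipID, WhID, ProdID, WCity} → lossless.

Decomposition 2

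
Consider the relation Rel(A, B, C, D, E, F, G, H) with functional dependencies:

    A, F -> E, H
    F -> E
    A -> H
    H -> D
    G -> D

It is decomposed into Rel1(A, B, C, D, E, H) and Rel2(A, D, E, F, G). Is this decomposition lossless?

No

Common attributes: Rel1 ∩ Rel2 = {A, D, E}.
Closure of {A, D, E}: A → H applies, adding H. So (A, D, E)⁺ = {A, D, E, H}.
The closure contains neither all of Rel1 = {A, B, C, D, E, H} nor all of Rel2 = {A, D, E, F, G}, so the common attributes are not a superkey of either fragment. The join is lossy.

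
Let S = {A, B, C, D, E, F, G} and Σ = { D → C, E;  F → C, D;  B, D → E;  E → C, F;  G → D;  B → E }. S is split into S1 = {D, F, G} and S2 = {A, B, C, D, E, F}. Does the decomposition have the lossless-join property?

No

Common attributes: S1 ∩ S2 = {D, F}.
Closure of {D, F}: D → C, E applies, adding C, E. So (D, F)⁺ = {C, D, E, F}.
The closure contains neither all of S1 = {D, F, G} nor all of S2 = {A, B, C, D, E, F}, so the common attributes are not a superkey of either fragment. The join is lossy.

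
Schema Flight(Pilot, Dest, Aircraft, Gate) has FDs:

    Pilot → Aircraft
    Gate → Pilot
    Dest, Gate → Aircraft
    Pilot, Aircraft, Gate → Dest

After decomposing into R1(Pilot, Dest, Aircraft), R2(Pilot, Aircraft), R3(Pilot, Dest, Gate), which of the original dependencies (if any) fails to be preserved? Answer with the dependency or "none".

none

Pilot → Aircraft lies within R1.
Gate → Pilot lies within R3.
Dest, Gate → Aircraft: restricted closure across fragments reaches Aircraft.
Pilot, Aircraft, Gate → Dest: restricted closure across fragments reaches Dest.
Every dependency is enforceable on the fragments, so the decomposition is dependency-preserving.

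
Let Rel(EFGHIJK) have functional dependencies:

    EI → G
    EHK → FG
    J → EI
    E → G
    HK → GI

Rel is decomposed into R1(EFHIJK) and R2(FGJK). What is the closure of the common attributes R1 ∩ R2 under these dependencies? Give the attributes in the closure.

EFGIJK

R1 ∩ R2 = {FJK}.
J → EI applies, adding EI
E → G applies, adding G
Closure: {EFGIJK}.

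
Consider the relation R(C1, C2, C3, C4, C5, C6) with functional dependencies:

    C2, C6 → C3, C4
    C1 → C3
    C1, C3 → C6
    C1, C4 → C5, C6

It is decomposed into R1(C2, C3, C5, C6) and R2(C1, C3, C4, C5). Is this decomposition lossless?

No

Common attributes: R1 ∩ R2 = {C3, C5}.
No dependency enlarges {C3, C5}, so (C3, C5)⁺ = {C3, C5}.
The closure contains neither all of R1 = {C2, C3, C5, C6} nor all of R2 = {C1, C3, C4, C5}, so the common attributes are not a superkey of either fragment. The join is lossy.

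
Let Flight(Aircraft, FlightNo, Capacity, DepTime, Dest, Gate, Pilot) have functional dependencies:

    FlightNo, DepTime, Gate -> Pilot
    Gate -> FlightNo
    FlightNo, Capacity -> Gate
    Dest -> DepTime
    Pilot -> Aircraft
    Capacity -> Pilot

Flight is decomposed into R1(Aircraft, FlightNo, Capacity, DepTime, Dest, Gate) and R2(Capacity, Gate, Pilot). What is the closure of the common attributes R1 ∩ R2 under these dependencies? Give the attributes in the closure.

Aircraft, FlightNo, Capacity, Gate, Pilot

R1 ∩ R2 = {Capacity, Gate}.
Gate → FlightNo applies, adding FlightNo
Capacity → Pilot applies, adding Pilot
Pilot → Aircraft applies, adding Aircraft
Closure: {Aircraft, FlightNo, Capacity, Gate, Pilot}.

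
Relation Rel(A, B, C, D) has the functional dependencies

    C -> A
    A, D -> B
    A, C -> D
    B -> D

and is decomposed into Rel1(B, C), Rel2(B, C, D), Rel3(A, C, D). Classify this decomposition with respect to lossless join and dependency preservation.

lossless but not dependency-preserving

Lossless test (chase): Rows 1 and 2 agree on C; apply C→A and equate their A entries. Rows 1 and 3 agree on C; apply C→A and equate their A entries. Rows 2 and 3 agree on A, D; apply A, D→B and equate their B entries. Rows 1 and 2 agree on A, C; apply A, C→D and equate their D entries. Row 1 is now all distinguished symbols — the join is lossless.
Dependency preservation: the restricted closure of {A, D} across the fragments never reaches {B}, so A, D → B cannot be enforced without a join — not preserved.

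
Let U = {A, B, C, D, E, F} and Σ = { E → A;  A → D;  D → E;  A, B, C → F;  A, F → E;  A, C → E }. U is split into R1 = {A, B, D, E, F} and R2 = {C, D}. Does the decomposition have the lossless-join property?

Common attributes: R1 ∩ R2 = {D}.
Closure of {D}: D → E applies, adding E; E → A applies, adding A. So (D)⁺ = {A, D, E}.
The closure contains neither all of R1 = {A, B, D, E, F} nor all of R2 = {C, D}, so the common attributes are not a superkey of either fragment. The join is lossy.

No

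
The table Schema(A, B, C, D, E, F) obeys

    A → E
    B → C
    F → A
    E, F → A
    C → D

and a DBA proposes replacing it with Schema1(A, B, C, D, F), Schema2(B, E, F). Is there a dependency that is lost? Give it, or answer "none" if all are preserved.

A → E

Check A → E: no single fragment contains all of {A, E}, and the restricted closure of {A} across the fragments never reaches {E}.
B → C is preserved.
F → A is preserved.
E, F → A is preserved.
C → D is preserved.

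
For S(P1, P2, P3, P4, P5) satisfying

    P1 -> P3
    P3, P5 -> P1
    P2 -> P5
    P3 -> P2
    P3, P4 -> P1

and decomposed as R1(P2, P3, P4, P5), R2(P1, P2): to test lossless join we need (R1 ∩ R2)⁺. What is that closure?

P2, P5

R1 ∩ R2 = {P2}.
P2 → P5 applies, adding P5
Closure: {P2, P5}.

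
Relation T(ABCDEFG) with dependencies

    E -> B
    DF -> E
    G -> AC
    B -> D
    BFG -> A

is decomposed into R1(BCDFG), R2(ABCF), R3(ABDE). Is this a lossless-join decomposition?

No

Chase test. Columns are ABCDEFG; row i has aⱼ where attribute j ∈ Ri, else bᵢⱼ.
Initial tableau (one row per fragment):
  row 1: b11 a2 a3 a4 b15 a6 a7
  row 2: a1 a2 a3 b24 b25 a6 b27
  row 3: a1 a2 b33 a4 a5 b36 b37
Rows 1 and 2 agree on B; apply B→D and equate their D entries.
Rows 1 and 2 agree on DF; apply DF→E and equate their E entries.
No row becomes fully distinguished — the join is lossy.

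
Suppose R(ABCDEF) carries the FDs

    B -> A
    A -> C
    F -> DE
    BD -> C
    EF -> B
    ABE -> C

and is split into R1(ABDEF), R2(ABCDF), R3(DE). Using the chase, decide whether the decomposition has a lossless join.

Yes

Chase test. Columns are ABCDEF; row i has aⱼ where attribute j ∈ Ri, else bᵢⱼ.
Initial tableau (one row per fragment):
  row 1: a1 a2 b13 a4 a5 a6
  row 2: a1 a2 a3 a4 b25 a6
  row 3: b31 b32 b33 a4 a5 b36
Rows 1 and 2 agree on A; apply A→C and equate their C entries.
Rows 1 and 2 agree on F; apply F→DE and equate their DE entries.
Row 1 is now all distinguished symbols — the join is lossless.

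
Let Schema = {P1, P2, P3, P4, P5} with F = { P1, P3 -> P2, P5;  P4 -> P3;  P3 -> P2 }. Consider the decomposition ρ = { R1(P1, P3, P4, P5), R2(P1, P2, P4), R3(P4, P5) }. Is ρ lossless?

Chase test. Columns are P1, P2, P3, P4, P5; row i has aⱼ where attribute j ∈ Ri, else bᵢⱼ.
Initial tableau (one row per fragment):
  row 1: a1 b12 a3 a4 a5
  row 2: a1 a2 b23 a4 b25
  row 3: b31 b32 b33 a4 a5
Rows 1 and 2 agree on P4; apply P4→P3 and equate their P3 entries.
Rows 1 and 3 agree on P4; apply P4→P3 and equate their P3 entries.
Rows 1 and 2 agree on P3; apply P3→P2 and equate their P2 entries.
Rows 1 and 3 agree on P3; apply P3→P2 and equate their P2 entries.
Rows 1 and 2 agree on P1, P3; apply P1, P3→P2, P5 and equate their P2, P5 entries.
Row 1 is now all distinguished symbols — the join is lossless.

Yes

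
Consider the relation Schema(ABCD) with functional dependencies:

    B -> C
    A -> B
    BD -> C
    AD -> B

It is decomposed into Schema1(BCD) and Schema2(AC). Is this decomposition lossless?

No

Common attributes: Schema1 ∩ Schema2 = {C}.
No dependency enlarges {C}, so (C)⁺ = {C}.
The closure contains neither all of Schema1 = {BCD} nor all of Schema2 = {AC}, so the common attributes are not a superkey of either fragment. The join is lossy.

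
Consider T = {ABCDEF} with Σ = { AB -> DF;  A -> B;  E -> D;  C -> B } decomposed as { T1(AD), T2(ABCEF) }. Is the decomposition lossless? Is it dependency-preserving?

Lossless test: (A)⁺ = {ABDF}, which contains all of one fragment — lossless.
Dependency preservation: the restricted closure of {E} across the fragments never reaches {D}, so E → D cannot be enforced without a join — not preserved.

lossless but not dependency-preserving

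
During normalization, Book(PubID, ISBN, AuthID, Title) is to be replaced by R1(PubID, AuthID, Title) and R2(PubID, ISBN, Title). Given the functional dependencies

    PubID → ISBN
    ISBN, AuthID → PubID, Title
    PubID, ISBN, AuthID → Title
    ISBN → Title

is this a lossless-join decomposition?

Yes

Common attributes: R1 ∩ R2 = {PubID, Title}.
Closure of {PubID, Title}: PubID → ISBN applies, adding ISBN. So (PubID, Title)⁺ = {PubID, ISBN, Title}.
This closure contains every attribute of R2, so R1 ∩ R2 → R2. The join is lossless.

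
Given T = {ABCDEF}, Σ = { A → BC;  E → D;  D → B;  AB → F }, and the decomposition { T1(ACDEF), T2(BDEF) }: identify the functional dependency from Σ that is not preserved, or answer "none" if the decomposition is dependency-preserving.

A → BC

Check A → BC: no single fragment contains all of {ABC}, and the restricted closure of {A} across the fragments never reaches {BC}.
E → D is preserved.
D → B is preserved.
AB → F is preserved.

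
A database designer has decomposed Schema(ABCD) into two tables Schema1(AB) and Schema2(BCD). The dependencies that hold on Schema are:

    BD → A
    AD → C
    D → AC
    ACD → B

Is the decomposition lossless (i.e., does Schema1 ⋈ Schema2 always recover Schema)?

No

Common attributes: Schema1 ∩ Schema2 = {B}.
No dependency enlarges {B}, so (B)⁺ = {B}.
The closure contains neither all of Schema1 = {AB} nor all of Schema2 = {BCD}, so the common attributes are not a superkey of either fragment. The join is lossy.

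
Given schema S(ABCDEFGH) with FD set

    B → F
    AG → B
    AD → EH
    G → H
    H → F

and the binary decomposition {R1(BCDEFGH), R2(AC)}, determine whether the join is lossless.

Common attributes: R1 ∩ R2 = {C}.
No dependency enlarges {C}, so (C)⁺ = {C}.
The closure contains neither all of R1 = {BCDEFGH} nor all of R2 = {AC}, so the common attributes are not a superkey of either fragment. The join is lossy.

No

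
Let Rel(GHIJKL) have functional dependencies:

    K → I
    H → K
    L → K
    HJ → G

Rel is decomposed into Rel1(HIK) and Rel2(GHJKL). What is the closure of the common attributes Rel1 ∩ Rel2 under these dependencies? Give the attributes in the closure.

Rel1 ∩ Rel2 = {HK}.
K → I applies, adding I
Closure: {HIK}.

HIK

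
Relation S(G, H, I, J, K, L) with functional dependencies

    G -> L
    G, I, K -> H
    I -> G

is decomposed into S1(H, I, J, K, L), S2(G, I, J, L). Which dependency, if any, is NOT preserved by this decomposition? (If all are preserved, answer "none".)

G → L lies within S2.
G, I, K → H: restricted closure across fragments reaches H.
I → G lies within S2.
Every dependency is enforceable on the fragments, so the decomposition is dependency-preserving.

none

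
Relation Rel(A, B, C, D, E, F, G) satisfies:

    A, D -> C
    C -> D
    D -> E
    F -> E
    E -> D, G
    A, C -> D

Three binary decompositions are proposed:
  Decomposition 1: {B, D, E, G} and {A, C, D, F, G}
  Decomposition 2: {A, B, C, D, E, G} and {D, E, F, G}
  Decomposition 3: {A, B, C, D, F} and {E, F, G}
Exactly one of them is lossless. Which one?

Decomposition 3

Decomposition 1: common = {D, G}, closure = {D, E, G} → lossy.
Decomposition 2: common = {D, E, G}, closure = {D, E, G} → lossy.
Decomposition 3: common = {F}, closure = {D, E, F, G} → lossless.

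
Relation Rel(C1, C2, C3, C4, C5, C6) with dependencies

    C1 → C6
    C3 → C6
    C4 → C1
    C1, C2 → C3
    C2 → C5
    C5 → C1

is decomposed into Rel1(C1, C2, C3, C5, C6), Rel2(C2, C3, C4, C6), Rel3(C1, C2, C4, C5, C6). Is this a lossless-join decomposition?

Yes

Chase test. Columns are C1, C2, C3, C4, C5, C6; row i has aⱼ where attribute j ∈ Reli, else bᵢⱼ.
Initial tableau (one row per fragment):
  row 1: a1 a2 a3 b14 a5 a6
  row 2: b21 a2 a3 a4 b25 a6
  row 3: a1 a2 b33 a4 a5 a6
Rows 2 and 3 agree on C4; apply C4→C1 and equate their C1 entries.
Rows 1 and 3 agree on C1, C2; apply C1, C2→C3 and equate their C3 entries.
Rows 1 and 2 agree on C2; apply C2→C5 and equate their C5 entries.
Row 2 is now all distinguished symbols — the join is lossless.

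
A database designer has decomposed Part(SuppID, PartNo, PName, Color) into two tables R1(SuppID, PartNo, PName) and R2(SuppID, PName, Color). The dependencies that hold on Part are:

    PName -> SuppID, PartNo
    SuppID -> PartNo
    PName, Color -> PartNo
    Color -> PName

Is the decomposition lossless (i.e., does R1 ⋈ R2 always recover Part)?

Yes

Common attributes: R1 ∩ R2 = {SuppID, PName}.
Closure of {SuppID, PName}: PName → SuppID, PartNo applies, adding PartNo. So (SuppID, PName)⁺ = {SuppID, PartNo, PName}.
This closure contains every attribute of R1, so R1 ∩ R2 → R1. The join is lossless.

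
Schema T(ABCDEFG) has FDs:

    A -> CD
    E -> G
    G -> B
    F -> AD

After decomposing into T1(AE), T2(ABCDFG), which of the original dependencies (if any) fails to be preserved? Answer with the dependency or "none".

Check E → G: no single fragment contains all of {EG}, and the restricted closure of {E} across the fragments never reaches {G}.
A → CD is preserved.
G → B is preserved.
F → AD is preserved.

E -> G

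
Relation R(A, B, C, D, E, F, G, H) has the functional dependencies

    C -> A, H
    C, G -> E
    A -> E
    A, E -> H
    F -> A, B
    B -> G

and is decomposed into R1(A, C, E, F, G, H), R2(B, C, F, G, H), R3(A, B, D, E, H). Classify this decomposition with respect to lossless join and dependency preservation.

Lossless test (chase): Rows 1 and 2 agree on C; apply C→A, H and equate their A, H entries. Rows 1 and 2 agree on C, G; apply C, G→E and equate their E entries. Rows 1 and 2 agree on F; apply F→A, B and equate their A, B entries. Rows 1 and 3 agree on B; apply B→G and equate their G entries. No row becomes fully distinguished — the join is lossy.
Dependency preservation: F → A, B is not contained in any single fragment, but the restricted closure of its left-hand side across the fragments still reaches the right-hand side; the remaining FDs each lie inside some fragment. All dependencies are preserved.

lossy but dependency-preserving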